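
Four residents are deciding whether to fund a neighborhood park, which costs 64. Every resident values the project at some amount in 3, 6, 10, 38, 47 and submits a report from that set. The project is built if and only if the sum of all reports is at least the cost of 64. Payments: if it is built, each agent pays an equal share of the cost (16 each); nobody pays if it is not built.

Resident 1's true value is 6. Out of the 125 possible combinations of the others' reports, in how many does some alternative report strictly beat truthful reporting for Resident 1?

12

Others report (3, 10, 47): truth gives -10; report 3 gives 0 > -10. Violating.
Others report (3, 47, 10): truth gives -10; report 3 gives 0 > -10. Violating.
Others report (6, 6, 47): truth gives -10; report 3 gives 0 > -10. Violating.
Others report (6, 47, 6): truth gives -10; report 3 gives 0 > -10. Violating.
Others report (3, 3, 3): truth gives 0; no alternative beats it.
Others report (3, 3, 6): truth gives 0; no alternative beats it.
(Checking all 125 profiles: 12 have a profitable deviation, 113 do not.)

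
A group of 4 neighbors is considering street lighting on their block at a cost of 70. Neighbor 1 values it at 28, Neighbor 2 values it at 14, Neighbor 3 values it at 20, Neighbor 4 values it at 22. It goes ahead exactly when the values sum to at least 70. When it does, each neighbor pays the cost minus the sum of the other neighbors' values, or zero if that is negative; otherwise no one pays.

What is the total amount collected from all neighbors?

Total value 84 ≥ cost 70, so it is built.
Neighbor 1: others sum to 56; max(0, 70 - 56) = 14.
Neighbor 2: others sum to 70; max(0, 70 - 70) = 0.
Neighbor 3: others sum to 64; max(0, 70 - 64) = 6.
Neighbor 4: others sum to 62; max(0, 70 - 62) = 8.
Total collected = 14 + 0 + 6 + 8 = 28.

28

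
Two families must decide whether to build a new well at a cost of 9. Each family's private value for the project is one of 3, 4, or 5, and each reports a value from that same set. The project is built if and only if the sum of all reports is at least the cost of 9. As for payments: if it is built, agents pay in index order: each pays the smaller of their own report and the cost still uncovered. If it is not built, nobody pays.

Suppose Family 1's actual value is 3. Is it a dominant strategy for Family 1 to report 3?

Check each profile of the others' reports and compare truth against every alternative report.
Others report (5): truth gives 0, best alternative gives -1.
Others report (3): truth gives 0, best alternative gives 0.
Others report (4): truth gives 0, best alternative gives 0.
In every case the truthful report is at least as good as any alternative, so it is a dominant strategy.

Yes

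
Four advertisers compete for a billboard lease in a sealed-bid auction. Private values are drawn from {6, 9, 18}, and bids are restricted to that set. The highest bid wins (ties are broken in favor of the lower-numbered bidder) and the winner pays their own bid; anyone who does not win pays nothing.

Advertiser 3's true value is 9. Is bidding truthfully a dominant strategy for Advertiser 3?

Check each profile of the others' bids and compare truth against every alternative bid.
Others bid (6, 6, 6): truth gives 0, best alternative gives 0.
Others bid (6, 6, 9): truth gives 0, best alternative gives 0.
Others bid (6, 6, 18): truth gives 0, best alternative gives 0.
Others bid (6, 9, 6): truth gives 0, best alternative gives 0.
Others bid (6, 9, 9): truth gives 0, best alternative gives 0.
Others bid (6, 9, 18): truth gives 0, best alternative gives 0.
(Remaining 21 profiles checked similarly; truth is weakly best in each.)
In every case the truthful bid is at least as good as any alternative, so it is a dominant strategy.

Yes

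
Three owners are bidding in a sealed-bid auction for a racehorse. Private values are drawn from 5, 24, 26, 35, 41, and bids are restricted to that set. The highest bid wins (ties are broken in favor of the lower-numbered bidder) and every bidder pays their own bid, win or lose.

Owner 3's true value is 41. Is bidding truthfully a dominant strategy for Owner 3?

Consider the case where Owner 1 bids 5 and Owner 2 bids 5.
Truthful bid 41: wins, pays 41, utility 41 - 41 = 0.
Bid 24 instead: wins, pays 24, utility 41 - 24 = 17.
Since 17 > 0, bidding 24 is strictly better here, so truthful bidding is not dominant.

No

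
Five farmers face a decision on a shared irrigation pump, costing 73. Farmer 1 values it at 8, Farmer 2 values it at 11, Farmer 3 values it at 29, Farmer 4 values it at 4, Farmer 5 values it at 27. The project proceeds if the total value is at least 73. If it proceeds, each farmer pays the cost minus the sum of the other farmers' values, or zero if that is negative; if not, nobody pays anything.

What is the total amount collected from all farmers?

51

Total value 79 ≥ cost 73, so it is built.
Farmer 1: others sum to 71; max(0, 73 - 71) = 2.
Farmer 2: others sum to 68; max(0, 73 - 68) = 5.
Farmer 3: others sum to 50; max(0, 73 - 50) = 23.
Farmer 4: others sum to 75; max(0, 73 - 75) = 0.
Farmer 5: others sum to 52; max(0, 73 - 52) = 21.
Total collected = 2 + 5 + 23 + 0 + 21 = 51.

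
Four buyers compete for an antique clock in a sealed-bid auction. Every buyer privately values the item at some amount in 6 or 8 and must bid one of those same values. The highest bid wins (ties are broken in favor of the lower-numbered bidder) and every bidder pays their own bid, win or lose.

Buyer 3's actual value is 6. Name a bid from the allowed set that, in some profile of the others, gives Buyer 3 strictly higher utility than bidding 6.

Suppose Buyer 1 bids 6, Buyer 2 bids 6 and Buyer 4 bids 6.
Bid 6: loses but pays 6, utility -6.
Bid 8: wins, pays 8, utility 6 - 8 = -2.
So bidding 8 beats truth here (-2 > -6).

8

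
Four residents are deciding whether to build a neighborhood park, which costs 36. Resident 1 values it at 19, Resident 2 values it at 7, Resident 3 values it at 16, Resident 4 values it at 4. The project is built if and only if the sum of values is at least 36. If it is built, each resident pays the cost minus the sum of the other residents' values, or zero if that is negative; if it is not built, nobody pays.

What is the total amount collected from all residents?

Total value 46 ≥ cost 36, so it is built.
Resident 1: others sum to 27; max(0, 36 - 27) = 9.
Resident 2: others sum to 39; max(0, 36 - 39) = 0.
Resident 3: others sum to 30; max(0, 36 - 30) = 6.
Resident 4: others sum to 42; max(0, 36 - 42) = 0.
Total collected = 9 + 0 + 6 + 0 = 15.

15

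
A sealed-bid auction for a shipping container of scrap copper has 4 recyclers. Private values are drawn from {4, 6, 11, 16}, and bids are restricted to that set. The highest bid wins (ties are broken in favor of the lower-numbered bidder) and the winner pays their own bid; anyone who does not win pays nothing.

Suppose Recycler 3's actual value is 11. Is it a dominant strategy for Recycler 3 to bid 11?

Consider the case where Recycler 1 bids 4, Recycler 2 bids 4 and Recycler 4 bids 4.
Truthful bid 11: wins, pays 11, utility 11 - 11 = 0.
Bid 6 instead: wins, pays 6, utility 11 - 6 = 5.
Since 5 > 0, bidding 6 is strictly better here, so truthful bidding is not dominant.

No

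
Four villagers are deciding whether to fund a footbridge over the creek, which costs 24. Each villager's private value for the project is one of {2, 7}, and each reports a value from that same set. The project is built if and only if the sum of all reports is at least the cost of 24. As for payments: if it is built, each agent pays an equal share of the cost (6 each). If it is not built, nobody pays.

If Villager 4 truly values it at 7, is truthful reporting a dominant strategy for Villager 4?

Yes

Check each profile of the others' reports and compare truth against every alternative report.
Others report (7, 7, 7): truth gives 1, best alternative gives 0.
Others report (2, 2, 2): truth gives 0, best alternative gives 0.
Others report (2, 2, 7): truth gives 0, best alternative gives 0.
Others report (2, 7, 2): truth gives 0, best alternative gives 0.
Others report (2, 7, 7): truth gives 0, best alternative gives 0.
Others report (7, 2, 2): truth gives 0, best alternative gives 0.
(Remaining 2 profiles checked similarly; truth is weakly best in each.)
In every case the truthful report is at least as good as any alternative, so it is a dominant strategy.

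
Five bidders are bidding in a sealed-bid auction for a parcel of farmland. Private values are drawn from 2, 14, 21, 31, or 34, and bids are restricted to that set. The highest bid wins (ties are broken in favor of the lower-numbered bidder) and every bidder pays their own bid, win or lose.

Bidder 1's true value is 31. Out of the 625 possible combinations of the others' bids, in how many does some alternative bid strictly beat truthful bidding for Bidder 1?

450

Others bid (2, 2, 2, 2): truth gives 0; bid 2 gives 29 > 0. Violating.
Others bid (2, 2, 2, 14): truth gives 0; bid 14 gives 17 > 0. Violating.
Others bid (2, 2, 2, 21): truth gives 0; bid 21 gives 10 > 0. Violating.
Others bid (2, 2, 2, 34): truth gives -31; bid 2 gives -2 > -31. Violating.
Others bid (2, 2, 2, 31): truth gives 0; no alternative beats it.
Others bid (2, 2, 14, 31): truth gives 0; no alternative beats it.
(Checking all 625 profiles: 450 have a profitable deviation, 175 do not.)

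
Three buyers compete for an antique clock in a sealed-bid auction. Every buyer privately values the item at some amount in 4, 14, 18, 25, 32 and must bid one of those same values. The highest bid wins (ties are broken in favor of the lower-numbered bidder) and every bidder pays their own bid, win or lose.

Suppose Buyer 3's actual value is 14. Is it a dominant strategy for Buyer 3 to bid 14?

Consider the case where Buyer 1 bids 4 and Buyer 2 bids 14.
Truthful bid 14: loses but pays 14, utility -14.
Bid 4 instead: loses but pays 4, utility -4.
Since -4 > -14, bidding 4 is strictly better here, so truthful bidding is not dominant.

No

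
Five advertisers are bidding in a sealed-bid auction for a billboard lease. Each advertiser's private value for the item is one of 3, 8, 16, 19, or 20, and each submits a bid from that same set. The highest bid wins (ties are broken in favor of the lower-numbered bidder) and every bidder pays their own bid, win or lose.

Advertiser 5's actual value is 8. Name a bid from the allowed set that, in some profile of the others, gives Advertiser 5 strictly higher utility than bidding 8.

3

Suppose Advertiser 1 bids 3, Advertiser 2 bids 3, Advertiser 3 bids 3 and Advertiser 4 bids 8.
Bid 8: loses but pays 8, utility -8.
Bid 3: loses but pays 3, utility -3.
So bidding 3 beats truth here (-3 > -8).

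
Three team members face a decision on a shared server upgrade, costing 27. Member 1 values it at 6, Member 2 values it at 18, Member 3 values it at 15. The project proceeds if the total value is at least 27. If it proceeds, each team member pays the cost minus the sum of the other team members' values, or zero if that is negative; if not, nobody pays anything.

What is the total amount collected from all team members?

9

Total value 39 ≥ cost 27, so it is built.
Member 1: others sum to 33; max(0, 27 - 33) = 0.
Member 2: others sum to 21; max(0, 27 - 21) = 6.
Member 3: others sum to 24; max(0, 27 - 24) = 3.
Total collected = 0 + 6 + 3 = 9.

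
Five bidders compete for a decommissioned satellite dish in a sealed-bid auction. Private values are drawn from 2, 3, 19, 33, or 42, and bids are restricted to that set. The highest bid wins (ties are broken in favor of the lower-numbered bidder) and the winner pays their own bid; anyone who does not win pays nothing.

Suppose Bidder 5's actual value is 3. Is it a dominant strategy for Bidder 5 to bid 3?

Check each profile of the others' bids and compare truth against every alternative bid.
Others bid (2, 2, 2, 2): truth gives 0, best alternative gives 0.
Others bid (2, 2, 2, 3): truth gives 0, best alternative gives 0.
Others bid (2, 2, 2, 19): truth gives 0, best alternative gives 0.
Others bid (2, 2, 2, 33): truth gives 0, best alternative gives 0.
Others bid (2, 2, 2, 42): truth gives 0, best alternative gives 0.
Others bid (2, 2, 3, 2): truth gives 0, best alternative gives 0.
(Remaining 619 profiles checked similarly; truth is weakly best in each.)
In every case the truthful bid is at least as good as any alternative, so it is a dominant strategy.

Yes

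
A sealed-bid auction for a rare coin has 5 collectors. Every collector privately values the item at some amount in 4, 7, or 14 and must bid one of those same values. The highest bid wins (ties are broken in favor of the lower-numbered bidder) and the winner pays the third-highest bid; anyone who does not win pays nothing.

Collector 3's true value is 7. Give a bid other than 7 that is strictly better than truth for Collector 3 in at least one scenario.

14

Suppose Collector 1 bids 4, Collector 2 bids 4, Collector 4 bids 4 and Collector 5 bids 14.
Bid 7: loses, pays 0, utility 0.
Bid 14: wins, pays 4, utility 7 - 4 = 3.
So bidding 14 beats truth here (3 > 0).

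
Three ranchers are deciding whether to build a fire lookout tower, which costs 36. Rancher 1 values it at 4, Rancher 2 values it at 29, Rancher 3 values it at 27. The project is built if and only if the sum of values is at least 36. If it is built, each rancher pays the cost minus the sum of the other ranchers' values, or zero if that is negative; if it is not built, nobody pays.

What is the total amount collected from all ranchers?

Total value 60 ≥ cost 36, so it is built.
Rancher 1: others sum to 56; max(0, 36 - 56) = 0.
Rancher 2: others sum to 31; max(0, 36 - 31) = 5.
Rancher 3: others sum to 33; max(0, 36 - 33) = 3.
Total collected = 0 + 5 + 3 = 8.

8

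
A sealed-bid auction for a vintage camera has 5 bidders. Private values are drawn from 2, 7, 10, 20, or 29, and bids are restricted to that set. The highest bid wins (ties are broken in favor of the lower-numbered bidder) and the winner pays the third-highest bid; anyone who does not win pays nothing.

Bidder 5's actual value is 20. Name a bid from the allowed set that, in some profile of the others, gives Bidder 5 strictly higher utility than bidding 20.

29

Suppose Bidder 1 bids 2, Bidder 2 bids 2, Bidder 3 bids 2 and Bidder 4 bids 20.
Bid 20: loses, pays 0, utility 0.
Bid 29: wins, pays 2, utility 20 - 2 = 18.
So bidding 29 beats truth here (18 > 0).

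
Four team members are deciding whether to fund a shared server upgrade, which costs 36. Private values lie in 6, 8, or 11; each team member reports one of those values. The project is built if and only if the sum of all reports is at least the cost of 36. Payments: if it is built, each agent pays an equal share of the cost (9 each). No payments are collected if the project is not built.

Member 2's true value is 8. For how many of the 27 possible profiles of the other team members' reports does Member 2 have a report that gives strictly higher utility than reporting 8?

3

Others report (6, 11, 11): truth gives -1; report 6 gives 0 > -1. Violating.
Others report (11, 6, 11): truth gives -1; report 6 gives 0 > -1. Violating.
Others report (11, 11, 6): truth gives -1; report 6 gives 0 > -1. Violating.
Others report (6, 6, 6): truth gives 0; no alternative beats it.
Others report (6, 6, 8): truth gives 0; no alternative beats it.
(Checking all 27 profiles: 3 have a profitable deviation, 24 do not.)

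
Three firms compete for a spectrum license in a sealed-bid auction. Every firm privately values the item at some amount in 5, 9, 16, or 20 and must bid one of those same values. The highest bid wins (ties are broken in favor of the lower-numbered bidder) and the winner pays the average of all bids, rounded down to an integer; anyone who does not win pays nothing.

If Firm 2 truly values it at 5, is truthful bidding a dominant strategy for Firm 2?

Yes

Check each profile of the others' bids and compare truth against every alternative bid.
Others bid (5, 9): truth gives 0, best alternative gives -2.
Others bid (5, 5): truth gives 0, best alternative gives -1.
Others bid (5, 16): truth gives 0, best alternative gives 0.
Others bid (5, 20): truth gives 0, best alternative gives 0.
Others bid (9, 5): truth gives 0, best alternative gives 0.
Others bid (9, 9): truth gives 0, best alternative gives 0.
(Remaining 10 profiles checked similarly; truth is weakly best in each.)
In every case the truthful bid is at least as good as any alternative, so it is a dominant strategy.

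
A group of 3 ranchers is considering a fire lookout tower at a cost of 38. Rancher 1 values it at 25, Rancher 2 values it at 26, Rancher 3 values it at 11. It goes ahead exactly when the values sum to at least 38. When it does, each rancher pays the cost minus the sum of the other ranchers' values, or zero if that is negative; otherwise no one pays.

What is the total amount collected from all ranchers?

Total value 62 ≥ cost 38, so it is built.
Rancher 1: others sum to 37; max(0, 38 - 37) = 1.
Rancher 2: others sum to 36; max(0, 38 - 36) = 2.
Rancher 3: others sum to 51; max(0, 38 - 51) = 0.
Total collected = 1 + 2 + 0 = 3.

3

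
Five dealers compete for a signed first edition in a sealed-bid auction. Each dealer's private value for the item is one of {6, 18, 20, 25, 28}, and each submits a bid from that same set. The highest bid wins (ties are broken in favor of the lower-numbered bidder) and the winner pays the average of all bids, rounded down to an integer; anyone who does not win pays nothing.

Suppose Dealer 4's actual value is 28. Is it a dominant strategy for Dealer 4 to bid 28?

No

Consider the case where Dealer 1 bids 6, Dealer 2 bids 6, Dealer 3 bids 6 and Dealer 5 bids 6.
Truthful bid 28: wins, pays 10, utility 28 - 10 = 18.
Bid 18 instead: wins, pays 8, utility 28 - 8 = 20.
Since 20 > 18, bidding 18 is strictly better here, so truthful bidding is not dominant.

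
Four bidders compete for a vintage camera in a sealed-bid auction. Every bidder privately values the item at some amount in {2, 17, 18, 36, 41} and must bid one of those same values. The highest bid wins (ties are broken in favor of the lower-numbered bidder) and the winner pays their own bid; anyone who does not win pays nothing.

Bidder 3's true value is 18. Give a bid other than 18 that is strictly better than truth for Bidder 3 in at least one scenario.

17

Suppose Bidder 1 bids 2, Bidder 2 bids 2 and Bidder 4 bids 2.
Bid 18: wins, pays 18, utility 18 - 18 = 0.
Bid 17: wins, pays 17, utility 18 - 17 = 1.
So bidding 17 beats truth here (1 > 0).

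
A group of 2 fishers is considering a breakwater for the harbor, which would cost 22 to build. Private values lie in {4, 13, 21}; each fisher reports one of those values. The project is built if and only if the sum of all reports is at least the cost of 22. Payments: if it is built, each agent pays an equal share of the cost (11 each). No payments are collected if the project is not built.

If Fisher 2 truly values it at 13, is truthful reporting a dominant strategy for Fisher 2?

Consider the case where Fisher 1 reports 4.
Truthful report 13: project not built, utility 0.
Report 21 instead: project built, pays 11, utility 13 - 11 = 2.
Since 2 > 0, reporting 21 is strictly better here, so truthful reporting is not dominant.

No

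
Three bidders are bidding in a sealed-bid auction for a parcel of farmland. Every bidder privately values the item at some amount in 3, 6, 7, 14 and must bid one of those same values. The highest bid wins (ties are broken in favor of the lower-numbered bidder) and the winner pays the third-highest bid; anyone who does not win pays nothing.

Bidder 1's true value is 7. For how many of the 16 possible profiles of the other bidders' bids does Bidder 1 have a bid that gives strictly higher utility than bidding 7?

4

Others bid (3, 14): truth gives 0; bid 14 gives 4 > 0. Violating.
Others bid (6, 14): truth gives 0; bid 14 gives 1 > 0. Violating.
Others bid (14, 3): truth gives 0; bid 14 gives 4 > 0. Violating.
Others bid (14, 6): truth gives 0; bid 14 gives 1 > 0. Violating.
Others bid (3, 3): truth gives 4; no alternative beats it.
Others bid (3, 6): truth gives 4; no alternative beats it.
(Checking all 16 profiles: 4 have a profitable deviation, 12 do not.)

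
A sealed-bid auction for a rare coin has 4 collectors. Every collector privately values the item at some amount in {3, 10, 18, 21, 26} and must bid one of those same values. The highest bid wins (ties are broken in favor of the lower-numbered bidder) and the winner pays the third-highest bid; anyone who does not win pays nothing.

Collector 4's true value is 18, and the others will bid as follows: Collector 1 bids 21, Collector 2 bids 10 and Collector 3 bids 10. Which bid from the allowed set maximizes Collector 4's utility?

Bid 3: loses, pays 0, utility 0.
Bid 10: loses, pays 0, utility 0.
Bid 18: loses, pays 0, utility 0.
Bid 21: loses, pays 0, utility 0.
Bid 26: wins, pays 10, utility 18 - 10 = 8.
The best choice is 26 with utility 8.

26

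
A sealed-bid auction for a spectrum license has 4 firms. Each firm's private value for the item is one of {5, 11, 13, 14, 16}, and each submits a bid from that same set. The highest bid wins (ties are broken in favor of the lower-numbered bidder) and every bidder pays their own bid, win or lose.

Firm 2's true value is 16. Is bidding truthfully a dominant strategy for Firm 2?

Consider the case where Firm 1 bids 5, Firm 3 bids 5 and Firm 4 bids 5.
Truthful bid 16: wins, pays 16, utility 16 - 16 = 0.
Bid 11 instead: wins, pays 11, utility 16 - 11 = 5.
Since 5 > 0, bidding 11 is strictly better here, so truthful bidding is not dominant.

No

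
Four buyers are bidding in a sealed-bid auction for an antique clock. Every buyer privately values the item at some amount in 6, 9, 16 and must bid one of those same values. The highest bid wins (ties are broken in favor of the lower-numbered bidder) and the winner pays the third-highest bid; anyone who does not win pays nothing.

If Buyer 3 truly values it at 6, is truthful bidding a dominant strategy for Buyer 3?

Check each profile of the others' bids and compare truth against every alternative bid.
Others bid (6, 6, 6): truth gives 0, best alternative gives 0.
Others bid (6, 6, 9): truth gives 0, best alternative gives 0.
Others bid (6, 6, 16): truth gives 0, best alternative gives 0.
Others bid (6, 9, 6): truth gives 0, best alternative gives 0.
Others bid (6, 9, 9): truth gives 0, best alternative gives 0.
Others bid (6, 9, 16): truth gives 0, best alternative gives 0.
(Remaining 21 profiles checked similarly; truth is weakly best in each.)
In every case the truthful bid is at least as good as any alternative, so it is a dominant strategy.

Yes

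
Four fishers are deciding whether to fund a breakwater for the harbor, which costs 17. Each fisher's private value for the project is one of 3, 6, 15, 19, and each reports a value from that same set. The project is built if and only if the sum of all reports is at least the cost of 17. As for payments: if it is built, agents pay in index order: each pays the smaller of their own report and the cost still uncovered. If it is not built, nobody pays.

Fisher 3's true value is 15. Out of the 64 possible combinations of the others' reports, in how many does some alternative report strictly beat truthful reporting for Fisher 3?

15

Others report (3, 3, 6): truth gives 4; report 6 gives 9 > 4. Violating.
Others report (3, 3, 15): truth gives 4; report 3 gives 12 > 4. Violating.
Others report (3, 3, 19): truth gives 4; report 3 gives 12 > 4. Violating.
Others report (3, 6, 3): truth gives 7; report 6 gives 9 > 7. Violating.
Others report (3, 3, 3): truth gives 4; no alternative beats it.
Others report (3, 15, 3): truth gives 15; no alternative beats it.
(Checking all 64 profiles: 15 have a profitable deviation, 49 do not.)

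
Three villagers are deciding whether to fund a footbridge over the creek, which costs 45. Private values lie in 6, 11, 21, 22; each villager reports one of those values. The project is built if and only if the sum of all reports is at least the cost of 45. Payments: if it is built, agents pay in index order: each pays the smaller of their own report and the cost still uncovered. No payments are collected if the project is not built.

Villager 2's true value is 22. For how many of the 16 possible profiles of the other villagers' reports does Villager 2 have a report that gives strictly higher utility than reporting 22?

Others report (6, 21): truth gives 0; report 21 gives 1 > 0. Violating.
Others report (6, 22): truth gives 0; report 21 gives 1 > 0. Violating.
Others report (11, 21): truth gives 0; report 21 gives 1 > 0. Violating.
Others report (11, 22): truth gives 0; report 21 gives 1 > 0. Violating.
Others report (6, 6): truth gives 0; no alternative beats it.
Others report (6, 11): truth gives 0; no alternative beats it.
(Checking all 16 profiles: 12 have a profitable deviation, 4 do not.)

12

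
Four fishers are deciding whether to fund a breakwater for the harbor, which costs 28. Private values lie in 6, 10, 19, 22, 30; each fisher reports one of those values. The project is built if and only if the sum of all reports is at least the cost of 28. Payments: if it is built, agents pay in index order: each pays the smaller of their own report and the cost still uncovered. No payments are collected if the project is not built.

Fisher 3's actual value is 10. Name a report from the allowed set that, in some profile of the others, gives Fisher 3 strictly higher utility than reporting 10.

Suppose Fisher 1 reports 6, Fisher 2 reports 6 and Fisher 4 reports 10.
Report 10: project built, pays 10, utility 10 - 10 = 0.
Report 6: project built, pays 6, utility 10 - 6 = 4.
So reporting 6 beats truth here (4 > 0).

6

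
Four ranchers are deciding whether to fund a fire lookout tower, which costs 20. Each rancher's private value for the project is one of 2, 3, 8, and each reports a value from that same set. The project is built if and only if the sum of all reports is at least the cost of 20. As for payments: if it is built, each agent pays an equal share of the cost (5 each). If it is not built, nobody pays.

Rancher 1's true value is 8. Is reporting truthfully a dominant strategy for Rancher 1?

Check each profile of the others' reports and compare truth against every alternative report.
Others report (2, 2, 8): truth gives 3, best alternative gives 0.
Others report (2, 3, 8): truth gives 3, best alternative gives 0.
Others report (2, 8, 2): truth gives 3, best alternative gives 0.
Others report (2, 8, 3): truth gives 3, best alternative gives 0.
Others report (3, 2, 8): truth gives 3, best alternative gives 0.
Others report (3, 3, 8): truth gives 3, best alternative gives 0.
(Remaining 21 profiles checked similarly; truth is weakly best in each.)
In every case the truthful report is at least as good as any alternative, so it is a dominant strategy.

Yes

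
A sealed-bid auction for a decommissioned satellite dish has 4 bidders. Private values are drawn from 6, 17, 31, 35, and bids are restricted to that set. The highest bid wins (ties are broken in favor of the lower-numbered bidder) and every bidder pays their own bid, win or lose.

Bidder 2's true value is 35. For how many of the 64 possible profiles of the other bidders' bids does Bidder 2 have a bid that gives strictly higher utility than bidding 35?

Others bid (6, 6, 6): truth gives 0; bid 17 gives 18 > 0. Violating.
Others bid (6, 6, 17): truth gives 0; bid 17 gives 18 > 0. Violating.
Others bid (6, 6, 31): truth gives 0; bid 31 gives 4 > 0. Violating.
Others bid (6, 17, 6): truth gives 0; bid 17 gives 18 > 0. Violating.
Others bid (6, 6, 35): truth gives 0; no alternative beats it.
Others bid (6, 17, 35): truth gives 0; no alternative beats it.
(Checking all 64 profiles: 34 have a profitable deviation, 30 do not.)

34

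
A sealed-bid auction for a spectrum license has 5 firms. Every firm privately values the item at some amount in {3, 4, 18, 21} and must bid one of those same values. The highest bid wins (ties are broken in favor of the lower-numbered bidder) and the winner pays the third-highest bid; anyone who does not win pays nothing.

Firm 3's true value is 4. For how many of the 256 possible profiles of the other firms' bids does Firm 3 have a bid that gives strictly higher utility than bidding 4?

Others bid (3, 3, 3, 18): truth gives 0; bid 18 gives 1 > 0. Violating.
Others bid (3, 3, 3, 21): truth gives 0; bid 21 gives 1 > 0. Violating.
Others bid (3, 3, 18, 3): truth gives 0; bid 18 gives 1 > 0. Violating.
Others bid (3, 3, 21, 3): truth gives 0; bid 21 gives 1 > 0. Violating.
Others bid (3, 3, 3, 3): truth gives 1; no alternative beats it.
Others bid (3, 3, 3, 4): truth gives 1; no alternative beats it.
(Checking all 256 profiles: 8 have a profitable deviation, 248 do not.)

8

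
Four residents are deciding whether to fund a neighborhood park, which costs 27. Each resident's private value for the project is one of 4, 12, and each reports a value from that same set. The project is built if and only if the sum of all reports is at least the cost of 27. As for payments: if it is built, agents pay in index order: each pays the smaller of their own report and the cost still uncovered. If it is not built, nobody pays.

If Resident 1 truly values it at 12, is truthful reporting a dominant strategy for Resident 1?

Consider the case where Resident 2 reports 4, Resident 3 reports 12 and Resident 4 reports 12.
Truthful report 12: project built, pays 12, utility 12 - 12 = 0.
Report 4 instead: project built, pays 4, utility 12 - 4 = 8.
Since 8 > 0, reporting 4 is strictly better here, so truthful reporting is not dominant.

No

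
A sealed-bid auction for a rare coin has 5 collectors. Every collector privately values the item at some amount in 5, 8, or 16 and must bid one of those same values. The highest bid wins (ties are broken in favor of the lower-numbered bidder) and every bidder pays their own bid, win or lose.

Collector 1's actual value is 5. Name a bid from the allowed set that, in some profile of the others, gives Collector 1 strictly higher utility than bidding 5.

Suppose Collector 2 bids 5, Collector 3 bids 5, Collector 4 bids 5 and Collector 5 bids 8.
Bid 5: loses but pays 5, utility -5.
Bid 8: wins, pays 8, utility 5 - 8 = -3.
So bidding 8 beats truth here (-3 > -5).

8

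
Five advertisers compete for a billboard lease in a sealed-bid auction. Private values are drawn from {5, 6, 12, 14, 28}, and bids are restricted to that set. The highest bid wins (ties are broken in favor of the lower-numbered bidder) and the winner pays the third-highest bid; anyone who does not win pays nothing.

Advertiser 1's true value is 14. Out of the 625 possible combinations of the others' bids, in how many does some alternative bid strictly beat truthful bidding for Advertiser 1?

108

Others bid (5, 5, 5, 28): truth gives 0; bid 28 gives 9 > 0. Violating.
Others bid (5, 5, 6, 28): truth gives 0; bid 28 gives 8 > 0. Violating.
Others bid (5, 5, 12, 28): truth gives 0; bid 28 gives 2 > 0. Violating.
Others bid (5, 5, 28, 5): truth gives 0; bid 28 gives 9 > 0. Violating.
Others bid (5, 5, 5, 5): truth gives 9; no alternative beats it.
Others bid (5, 5, 5, 6): truth gives 9; no alternative beats it.
(Checking all 625 profiles: 108 have a profitable deviation, 517 do not.)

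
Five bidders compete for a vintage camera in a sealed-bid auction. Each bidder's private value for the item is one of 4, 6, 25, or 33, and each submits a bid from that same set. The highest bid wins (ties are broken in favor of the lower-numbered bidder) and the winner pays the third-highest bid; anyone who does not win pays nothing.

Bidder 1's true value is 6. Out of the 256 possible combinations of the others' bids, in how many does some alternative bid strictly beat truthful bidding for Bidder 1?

Others bid (4, 4, 4, 25): truth gives 0; bid 25 gives 2 > 0. Violating.
Others bid (4, 4, 4, 33): truth gives 0; bid 33 gives 2 > 0. Violating.
Others bid (4, 4, 25, 4): truth gives 0; bid 25 gives 2 > 0. Violating.
Others bid (4, 4, 33, 4): truth gives 0; bid 33 gives 2 > 0. Violating.
Others bid (4, 4, 4, 4): truth gives 2; no alternative beats it.
Others bid (4, 4, 4, 6): truth gives 2; no alternative beats it.
(Checking all 256 profiles: 8 have a profitable deviation, 248 do not.)

8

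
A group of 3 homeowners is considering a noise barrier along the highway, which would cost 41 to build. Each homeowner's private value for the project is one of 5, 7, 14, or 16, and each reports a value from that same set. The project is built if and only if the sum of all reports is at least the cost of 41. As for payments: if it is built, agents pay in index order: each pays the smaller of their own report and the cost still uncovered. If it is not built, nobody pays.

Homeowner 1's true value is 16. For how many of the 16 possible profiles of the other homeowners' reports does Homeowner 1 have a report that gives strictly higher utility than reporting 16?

4

Others report (14, 14): truth gives 0; report 14 gives 2 > 0. Violating.
Others report (14, 16): truth gives 0; report 14 gives 2 > 0. Violating.
Others report (16, 14): truth gives 0; report 14 gives 2 > 0. Violating.
Others report (16, 16): truth gives 0; report 14 gives 2 > 0. Violating.
Others report (5, 5): truth gives 0; no alternative beats it.
Others report (5, 7): truth gives 0; no alternative beats it.
(Checking all 16 profiles: 4 have a profitable deviation, 12 do not.)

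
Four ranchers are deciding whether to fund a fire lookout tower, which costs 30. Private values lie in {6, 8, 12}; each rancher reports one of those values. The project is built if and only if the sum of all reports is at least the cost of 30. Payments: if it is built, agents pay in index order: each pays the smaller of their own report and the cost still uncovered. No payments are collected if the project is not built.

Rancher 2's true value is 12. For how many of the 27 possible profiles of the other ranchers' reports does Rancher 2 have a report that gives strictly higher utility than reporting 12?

Others report (6, 6, 12): truth gives 0; report 6 gives 6 > 0. Violating.
Others report (6, 8, 8): truth gives 0; report 8 gives 4 > 0. Violating.
Others report (6, 8, 12): truth gives 0; report 6 gives 6 > 0. Violating.
Others report (6, 12, 6): truth gives 0; report 6 gives 6 > 0. Violating.
Others report (6, 6, 6): truth gives 0; no alternative beats it.
Others report (6, 6, 8): truth gives 0; no alternative beats it.
(Checking all 27 profiles: 23 have a profitable deviation, 4 do not.)

23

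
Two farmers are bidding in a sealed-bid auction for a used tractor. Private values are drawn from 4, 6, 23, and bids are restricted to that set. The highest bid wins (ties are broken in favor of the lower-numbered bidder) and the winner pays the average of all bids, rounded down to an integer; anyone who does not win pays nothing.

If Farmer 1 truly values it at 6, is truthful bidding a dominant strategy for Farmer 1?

No

Consider the case where Farmer 2 bids 4.
Truthful bid 6: wins, pays 5, utility 6 - 5 = 1.
Bid 4 instead: wins, pays 4, utility 6 - 4 = 2.
Since 2 > 1, bidding 4 is strictly better here, so truthful bidding is not dominant.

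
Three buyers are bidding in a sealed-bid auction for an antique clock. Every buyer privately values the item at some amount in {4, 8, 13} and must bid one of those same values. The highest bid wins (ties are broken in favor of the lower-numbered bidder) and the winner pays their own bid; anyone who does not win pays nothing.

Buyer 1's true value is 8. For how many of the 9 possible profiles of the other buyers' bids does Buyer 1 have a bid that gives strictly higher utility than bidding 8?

Others bid (4, 4): truth gives 0; bid 4 gives 4 > 0. Violating.
Others bid (4, 8): truth gives 0; no alternative beats it.
Others bid (4, 13): truth gives 0; no alternative beats it.
(Checking all 9 profiles: 1 has a profitable deviation, 8 do not.)

1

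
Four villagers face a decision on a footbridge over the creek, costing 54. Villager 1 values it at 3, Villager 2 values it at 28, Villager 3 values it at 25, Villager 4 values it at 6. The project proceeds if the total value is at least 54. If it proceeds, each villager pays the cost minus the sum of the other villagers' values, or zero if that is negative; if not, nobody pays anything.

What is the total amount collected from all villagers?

Total value 62 ≥ cost 54, so it is built.
Villager 1: others sum to 59; max(0, 54 - 59) = 0.
Villager 2: others sum to 34; max(0, 54 - 34) = 20.
Villager 3: others sum to 37; max(0, 54 - 37) = 17.
Villager 4: others sum to 56; max(0, 54 - 56) = 0.
Total collected = 0 + 20 + 17 + 0 = 37.

37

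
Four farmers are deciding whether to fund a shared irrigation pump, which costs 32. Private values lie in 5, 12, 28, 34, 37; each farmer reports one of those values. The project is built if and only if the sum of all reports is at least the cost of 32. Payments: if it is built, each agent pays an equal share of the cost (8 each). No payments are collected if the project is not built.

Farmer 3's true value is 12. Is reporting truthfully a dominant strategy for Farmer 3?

Consider the case where Farmer 1 reports 5, Farmer 2 reports 5 and Farmer 4 reports 5.
Truthful report 12: project not built, utility 0.
Report 28 instead: project built, pays 8, utility 12 - 8 = 4.
Since 4 > 0, reporting 28 is strictly better here, so truthful reporting is not dominant.

No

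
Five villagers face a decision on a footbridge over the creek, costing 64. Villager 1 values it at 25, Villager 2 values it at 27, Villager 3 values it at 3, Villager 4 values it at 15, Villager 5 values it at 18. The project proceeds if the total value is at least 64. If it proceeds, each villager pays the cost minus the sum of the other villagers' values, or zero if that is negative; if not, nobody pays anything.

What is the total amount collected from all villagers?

Total value 88 ≥ cost 64, so it is built.
Villager 1: others sum to 63; max(0, 64 - 63) = 1.
Villager 2: others sum to 61; max(0, 64 - 61) = 3.
Villager 3: others sum to 85; max(0, 64 - 85) = 0.
Villager 4: others sum to 73; max(0, 64 - 73) = 0.
Villager 5: others sum to 70; max(0, 64 - 70) = 0.
Total collected = 1 + 3 + 0 + 0 + 0 = 4.

4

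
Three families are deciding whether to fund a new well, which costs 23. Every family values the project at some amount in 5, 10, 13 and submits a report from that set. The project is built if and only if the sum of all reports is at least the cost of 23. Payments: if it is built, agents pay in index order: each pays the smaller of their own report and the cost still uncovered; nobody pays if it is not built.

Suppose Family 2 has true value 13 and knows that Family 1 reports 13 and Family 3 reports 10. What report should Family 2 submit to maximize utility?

5

Report 5: project built, pays 5, utility 13 - 5 = 8.
Report 10: project built, pays 10, utility 13 - 10 = 3.
Report 13: project built, pays 10, utility 13 - 10 = 3.
The best choice is 5 with utility 8.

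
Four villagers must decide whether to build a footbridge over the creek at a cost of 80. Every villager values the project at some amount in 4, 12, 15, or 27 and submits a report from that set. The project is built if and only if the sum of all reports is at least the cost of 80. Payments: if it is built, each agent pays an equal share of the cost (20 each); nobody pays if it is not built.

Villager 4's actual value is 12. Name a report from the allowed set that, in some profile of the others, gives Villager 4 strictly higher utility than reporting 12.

4

Suppose Villager 1 reports 15, Villager 2 reports 27 and Villager 3 reports 27.
Report 12: project built, pays 20, utility 12 - 20 = -8.
Report 4: project not built, utility 0.
So reporting 4 beats truth here (0 > -8).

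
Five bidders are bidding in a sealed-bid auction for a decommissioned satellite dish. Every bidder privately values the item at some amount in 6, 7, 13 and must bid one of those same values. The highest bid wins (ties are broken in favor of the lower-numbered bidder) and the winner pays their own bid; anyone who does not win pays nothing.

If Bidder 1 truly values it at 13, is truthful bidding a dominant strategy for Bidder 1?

No

Consider the case where Bidder 2 bids 6, Bidder 3 bids 6, Bidder 4 bids 6 and Bidder 5 bids 6.
Truthful bid 13: wins, pays 13, utility 13 - 13 = 0.
Bid 6 instead: wins, pays 6, utility 13 - 6 = 7.
Since 7 > 0, bidding 6 is strictly better here, so truthful bidding is not dominant.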